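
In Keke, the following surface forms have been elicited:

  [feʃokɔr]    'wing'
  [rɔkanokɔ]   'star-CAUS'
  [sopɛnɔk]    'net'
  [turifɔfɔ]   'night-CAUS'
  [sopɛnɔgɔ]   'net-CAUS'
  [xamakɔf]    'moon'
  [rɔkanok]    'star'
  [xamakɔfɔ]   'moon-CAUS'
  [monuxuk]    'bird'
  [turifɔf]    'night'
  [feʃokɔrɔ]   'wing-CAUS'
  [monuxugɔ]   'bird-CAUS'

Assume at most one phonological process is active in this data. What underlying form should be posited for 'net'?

/sopɛnɔg/

In [sopɛnɔk] and [sopɛnɔgɔ] the final segment of 'net' alternates: [k] ~ [g].
The stem 'star' ([rɔkanok], [rɔkanokɔ]) shows [k] unchanged in both environments, so [k] cannot be basic with [g] derived before the CAUS suffix.
So /g/ is underlying, and a rule of word-final obstruent devoicing — voiced obstruents become voiceless word-finally — gives [k].
The underlying form of 'net' is therefore /sopɛnɔg/.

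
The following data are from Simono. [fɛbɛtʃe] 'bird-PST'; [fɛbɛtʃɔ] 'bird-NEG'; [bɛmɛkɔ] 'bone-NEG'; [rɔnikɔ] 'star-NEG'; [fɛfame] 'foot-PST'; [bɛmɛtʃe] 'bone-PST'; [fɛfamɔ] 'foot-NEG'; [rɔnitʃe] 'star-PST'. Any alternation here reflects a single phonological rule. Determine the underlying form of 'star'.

'star' shows [tʃ] ~ [k] at the end of the stem ([rɔnitʃe] vs [rɔnikɔ]).
If /tʃ/ were underlying and a rule turned it into [k] before the NEG suffix, 'bird' would also alternate; but it has [tʃ] in both [fɛbɛtʃe] and [fɛbɛtʃɔ].
The alternation reflects palatalization before a front vowel: /k/ becomes palato-alveolar [tʃ] before a front vowel. /k/ is underlying.
So 'star' = /rɔnik/.

/rɔnik/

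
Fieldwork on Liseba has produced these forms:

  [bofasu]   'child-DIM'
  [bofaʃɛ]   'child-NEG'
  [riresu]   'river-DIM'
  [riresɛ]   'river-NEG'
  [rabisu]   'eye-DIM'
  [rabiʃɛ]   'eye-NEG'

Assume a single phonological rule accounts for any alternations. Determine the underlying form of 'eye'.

The stem for 'eye' ends in [s] in [rabisu] but [ʃ] in [rabiʃɛ].
But 'river' keeps [s] in both environments ([riresu], [riresɛ]), so there is no rule changing /s/ to [ʃ] before the NEG suffix.
The underlying segment must be /ʃ/; palato-alveolar /ʃ/ becomes [s] when no front vowel follows, yielding [s] there.

/rabiʃ/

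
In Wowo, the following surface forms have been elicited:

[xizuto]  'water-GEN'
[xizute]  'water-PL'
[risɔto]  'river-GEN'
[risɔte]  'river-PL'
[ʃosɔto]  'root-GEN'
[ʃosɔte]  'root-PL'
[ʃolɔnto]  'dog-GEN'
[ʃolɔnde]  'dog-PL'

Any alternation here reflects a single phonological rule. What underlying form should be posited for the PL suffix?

The PL morpheme has two allomorphs, [-de] and [-te].
The GEN suffix, which begins with [t], is invariant after every stem; so [t] is not altered by any rule here.
So the underlying form is /-de/, and voiced stops become voiceless after a vowel.

/-de/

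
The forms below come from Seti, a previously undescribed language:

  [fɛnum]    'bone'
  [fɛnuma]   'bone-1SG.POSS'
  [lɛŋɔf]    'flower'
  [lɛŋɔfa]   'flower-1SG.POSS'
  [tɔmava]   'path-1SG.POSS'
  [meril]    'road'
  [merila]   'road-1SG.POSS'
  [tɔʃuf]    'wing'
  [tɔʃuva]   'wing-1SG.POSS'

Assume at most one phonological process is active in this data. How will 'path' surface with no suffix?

'wing' shows [f] ~ [v] at the end of the stem ([tɔʃuf] vs [tɔʃuva]).
If /f/ were underlying and a rule turned it into [v] before the 1SG.POSS suffix, 'flower' would also alternate; but it has [f] in both [lɛŋɔf] and [lɛŋɔfa].
Therefore /v/ is basic and [f] is derived by word-final obstruent devoicing (voiced obstruents become voiceless word-finally).
The one attested form of 'path', [tɔmava], shows underlying /tɔmav/. Applying the same rule word-finally gives [tɔmaf].

[tɔmaf]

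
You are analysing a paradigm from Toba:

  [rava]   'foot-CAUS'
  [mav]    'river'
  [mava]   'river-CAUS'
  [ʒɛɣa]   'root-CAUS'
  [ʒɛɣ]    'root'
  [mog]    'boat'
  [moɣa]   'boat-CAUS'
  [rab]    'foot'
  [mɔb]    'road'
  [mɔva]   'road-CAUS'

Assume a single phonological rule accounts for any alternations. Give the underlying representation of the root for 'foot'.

The stem for 'foot' ends in [v] in [rava] but [b] in [rab].
If /v/ were underlying and a rule turned it into [b] in isolation, 'river' would also alternate; but it has [v] in both [mava] and [mav].
Therefore /b/ is basic and [v] is derived by intervocalic spirantization (voiced stops become fricatives between vowels).

/rab/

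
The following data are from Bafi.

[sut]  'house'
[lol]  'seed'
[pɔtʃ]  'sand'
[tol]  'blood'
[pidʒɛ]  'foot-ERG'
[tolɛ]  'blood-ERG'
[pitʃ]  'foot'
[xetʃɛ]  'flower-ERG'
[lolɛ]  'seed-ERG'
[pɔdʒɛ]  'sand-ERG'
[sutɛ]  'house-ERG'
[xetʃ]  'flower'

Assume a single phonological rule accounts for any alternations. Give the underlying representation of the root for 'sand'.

In [pɔtʃ] and [pɔdʒɛ] the final segment of 'sand' alternates: [tʃ] ~ [dʒ].
The stem 'flower' ([xetʃ], [xetʃɛ]) shows [tʃ] unchanged in both environments, so [tʃ] cannot be basic with [dʒ] derived before the ERG suffix.
So /dʒ/ is underlying, and a rule of word-final obstruent devoicing — voiced obstruents become voiceless word-finally — gives [tʃ].

/pɔdʒ/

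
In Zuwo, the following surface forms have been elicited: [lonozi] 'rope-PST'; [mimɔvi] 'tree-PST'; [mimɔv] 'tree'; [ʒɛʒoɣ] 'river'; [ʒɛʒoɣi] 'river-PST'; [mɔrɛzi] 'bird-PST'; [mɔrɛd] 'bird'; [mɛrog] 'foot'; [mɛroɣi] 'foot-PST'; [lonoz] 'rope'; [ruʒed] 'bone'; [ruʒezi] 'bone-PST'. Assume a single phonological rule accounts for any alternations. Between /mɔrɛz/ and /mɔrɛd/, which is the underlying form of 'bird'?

'bird' shows [d] ~ [z] at the end of the stem ([mɔrɛd] vs [mɔrɛzi]).
Compare 'rope', with invariant [z] in [lonoz] and [lonozi]: an analysis with underlying /z/ and a rule producing [d] in isolation would wrongly predict alternation here too.
The alternation reflects intervocalic spirantization: voiced stops become fricatives between vowels. /d/ is underlying.

/mɔrɛd/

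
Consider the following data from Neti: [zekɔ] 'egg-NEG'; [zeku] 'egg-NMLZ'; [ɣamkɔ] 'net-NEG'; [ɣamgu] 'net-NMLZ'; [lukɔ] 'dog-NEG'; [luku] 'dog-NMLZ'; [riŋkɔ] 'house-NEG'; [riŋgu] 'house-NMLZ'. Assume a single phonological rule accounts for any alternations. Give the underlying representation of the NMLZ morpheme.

/-gu/

The NMLZ morpheme has two allomorphs, [-gu] and [-ku].
The NEG suffix, which begins with [k], is invariant after every stem; so [k] is not altered by any rule here.
The NMLZ suffix is therefore /-gu/ underlyingly, with post-vocalic devoicing: voiced stops become voiceless after a vowel.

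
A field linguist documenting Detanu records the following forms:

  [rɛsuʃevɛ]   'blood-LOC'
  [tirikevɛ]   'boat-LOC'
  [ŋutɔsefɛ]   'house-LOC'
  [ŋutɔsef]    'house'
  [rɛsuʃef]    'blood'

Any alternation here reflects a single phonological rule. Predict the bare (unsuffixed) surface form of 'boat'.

[tirikef]

The stem for 'blood' ends in [f] in [rɛsuʃef] but [v] in [rɛsuʃevɛ].
Compare 'house', with invariant [f] in [ŋutɔsef] and [ŋutɔsefɛ]: an analysis with underlying /f/ and a rule producing [v] before the LOC suffix would wrongly predict alternation here too.
The underlying segment must be /v/; voiced obstruents become voiceless word-finally, yielding [f] there.
The one attested form of 'boat', [tirikevɛ], shows underlying /tirikev/. Applying the same rule word-finally gives [tirikef].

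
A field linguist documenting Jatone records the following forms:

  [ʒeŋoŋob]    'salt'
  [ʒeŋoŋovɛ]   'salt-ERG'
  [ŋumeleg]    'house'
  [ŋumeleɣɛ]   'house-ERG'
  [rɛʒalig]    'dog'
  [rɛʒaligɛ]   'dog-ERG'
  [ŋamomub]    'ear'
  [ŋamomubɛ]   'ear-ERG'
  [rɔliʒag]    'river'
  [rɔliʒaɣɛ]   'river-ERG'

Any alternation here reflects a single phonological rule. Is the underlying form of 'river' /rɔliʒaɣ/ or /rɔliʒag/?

In [rɔliʒag] and [rɔliʒaɣɛ] the final segment of 'river' alternates: [g] ~ [ɣ].
But 'dog' keeps [g] in both environments ([rɛʒalig], [rɛʒaligɛ]), so there is no rule changing /g/ to [ɣ] before the ERG suffix.
The underlying segment must be /ɣ/; voiced fricatives become stops word-finally, yielding [g] there.

/rɔliʒaɣ/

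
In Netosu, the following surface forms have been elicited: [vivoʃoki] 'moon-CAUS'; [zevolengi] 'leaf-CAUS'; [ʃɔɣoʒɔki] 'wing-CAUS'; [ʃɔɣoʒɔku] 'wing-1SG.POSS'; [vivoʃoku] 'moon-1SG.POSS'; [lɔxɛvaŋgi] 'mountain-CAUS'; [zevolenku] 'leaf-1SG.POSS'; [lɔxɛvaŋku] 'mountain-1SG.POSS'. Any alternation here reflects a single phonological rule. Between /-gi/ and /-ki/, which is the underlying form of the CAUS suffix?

/-gi/

The CAUS morpheme has two allomorphs, [-gi] and [-ki].
By contrast the 1SG.POSS suffix keeps its initial [k] throughout — that segment must be underlying.
So the underlying form is /-gi/, and voiced stops become voiceless after a vowel.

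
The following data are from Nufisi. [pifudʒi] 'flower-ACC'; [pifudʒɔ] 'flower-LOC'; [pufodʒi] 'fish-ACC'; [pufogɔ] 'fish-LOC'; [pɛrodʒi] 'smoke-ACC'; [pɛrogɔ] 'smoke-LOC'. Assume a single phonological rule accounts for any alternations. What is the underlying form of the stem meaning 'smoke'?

The stem for 'smoke' ends in [dʒ] in [pɛrodʒi] but [g] in [pɛrogɔ].
If /dʒ/ were underlying and a rule turned it into [g] before the LOC suffix, 'flower' would also alternate; but it has [dʒ] in both [pifudʒi] and [pifudʒɔ].
The alternation reflects palatalization before a front vowel: /g/ becomes palato-alveolar [dʒ] before a front vowel. /g/ is underlying.
So 'smoke' = /pɛrog/.

/pɛrog/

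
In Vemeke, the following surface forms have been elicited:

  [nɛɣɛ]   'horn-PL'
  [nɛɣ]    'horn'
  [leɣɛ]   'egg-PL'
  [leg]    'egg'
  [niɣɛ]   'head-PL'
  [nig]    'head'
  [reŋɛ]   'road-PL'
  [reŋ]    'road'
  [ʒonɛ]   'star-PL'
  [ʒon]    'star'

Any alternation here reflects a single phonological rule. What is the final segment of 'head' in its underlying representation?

In [niɣɛ] and [nig] the final segment of 'head' alternates: [ɣ] ~ [g].
Compare 'horn', with invariant [ɣ] in [nɛɣɛ] and [nɛɣ]: an analysis with underlying /ɣ/ and a rule producing [g] in isolation would wrongly predict alternation here too.
The underlying segment must be /g/; voiced stops become fricatives between vowels, yielding [ɣ] there.

/g/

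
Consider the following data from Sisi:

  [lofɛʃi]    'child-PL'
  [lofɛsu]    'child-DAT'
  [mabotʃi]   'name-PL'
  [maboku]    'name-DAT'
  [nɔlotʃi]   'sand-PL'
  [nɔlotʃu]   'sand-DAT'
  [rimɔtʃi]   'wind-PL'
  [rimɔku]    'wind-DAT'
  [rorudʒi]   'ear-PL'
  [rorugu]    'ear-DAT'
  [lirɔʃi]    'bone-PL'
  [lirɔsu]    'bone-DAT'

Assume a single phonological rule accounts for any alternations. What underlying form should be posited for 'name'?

/mabok/

The root 'name' surfaces as [mabotʃi] and [maboku], with a stem-final [tʃ] ~ [k] alternation.
But 'sand' keeps [tʃ] in both environments ([nɔlotʃi], [nɔlotʃu]), so there is no rule changing /tʃ/ to [k] before the DAT suffix.
Therefore /k/ is basic and [tʃ] is derived by palatalization before a front vowel (/k/, /g/ and /s/ become palato-alveolar [tʃ], [dʒ] and [ʃ] before a front vowel).
The underlying form of 'name' is therefore /mabok/.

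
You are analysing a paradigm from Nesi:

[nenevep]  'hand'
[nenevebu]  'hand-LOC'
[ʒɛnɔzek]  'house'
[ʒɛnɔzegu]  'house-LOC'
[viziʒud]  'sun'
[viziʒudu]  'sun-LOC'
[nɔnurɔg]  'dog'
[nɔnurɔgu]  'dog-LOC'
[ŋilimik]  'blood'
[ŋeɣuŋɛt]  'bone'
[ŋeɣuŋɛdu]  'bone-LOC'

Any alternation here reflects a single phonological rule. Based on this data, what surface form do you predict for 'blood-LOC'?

[ŋilimigu]

The root 'house' surfaces as [ʒɛnɔzek] and [ʒɛnɔzegu], with a stem-final [k] ~ [g] alternation.
But 'dog' keeps [g] in both environments ([nɔnurɔg], [nɔnurɔgu]), so there is no rule changing /g/ to [k] in isolation.
The alternation reflects intervocalic voicing: voiceless stops become voiced between vowels. /k/ is underlying.
From [ŋilimik] the stem 'blood' is /ŋilimik/; between vowels this yields [ŋilimigu].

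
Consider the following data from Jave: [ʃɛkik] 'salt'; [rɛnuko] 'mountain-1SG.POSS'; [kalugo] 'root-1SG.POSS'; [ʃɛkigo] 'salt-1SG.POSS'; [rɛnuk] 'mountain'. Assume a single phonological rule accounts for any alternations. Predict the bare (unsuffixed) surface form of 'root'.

[kaluk]

'salt' shows [k] ~ [g] at the end of the stem ([ʃɛkik] vs [ʃɛkigo]).
But 'mountain' keeps [k] in both environments ([rɛnuk], [rɛnuko]), so there is no rule changing /k/ to [g] before the 1SG.POSS suffix.
So /g/ is underlying, and a rule of word-final obstruent devoicing — voiced obstruents become voiceless word-finally — gives [k].
The one attested form of 'root', [kalugo], shows underlying /kalug/. Applying the same rule word-finally gives [kaluk].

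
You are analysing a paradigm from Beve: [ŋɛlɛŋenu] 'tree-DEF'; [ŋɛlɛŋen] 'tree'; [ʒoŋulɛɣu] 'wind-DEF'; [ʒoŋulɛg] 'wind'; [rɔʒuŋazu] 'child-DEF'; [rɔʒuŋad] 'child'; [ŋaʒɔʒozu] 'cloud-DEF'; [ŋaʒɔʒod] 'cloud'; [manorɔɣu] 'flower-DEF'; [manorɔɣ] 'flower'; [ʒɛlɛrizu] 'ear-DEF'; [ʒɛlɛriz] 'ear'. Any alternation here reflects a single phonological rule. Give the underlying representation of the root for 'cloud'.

The root 'cloud' surfaces as [ŋaʒɔʒozu] and [ŋaʒɔʒod], with a stem-final [z] ~ [d] alternation.
The stem 'ear' ([ʒɛlɛrizu], [ʒɛlɛriz]) shows [z] unchanged in both environments, so [z] cannot be basic with [d] derived in isolation.
The underlying segment must be /d/; voiced stops become fricatives between vowels, yielding [z] there.

/ŋaʒɔʒod/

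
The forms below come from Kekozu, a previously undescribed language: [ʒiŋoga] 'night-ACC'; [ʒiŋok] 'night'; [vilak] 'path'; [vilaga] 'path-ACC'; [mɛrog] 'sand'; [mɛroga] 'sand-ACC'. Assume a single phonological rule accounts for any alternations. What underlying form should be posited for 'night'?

'night' shows [g] ~ [k] at the end of the stem ([ʒiŋoga] vs [ʒiŋok]).
Compare 'sand', with invariant [g] in [mɛroga] and [mɛrog]: an analysis with underlying /g/ and a rule producing [k] in isolation would wrongly predict alternation here too.
The underlying segment must be /k/; voiceless stops become voiced between vowels, yielding [g] there.

/ʒiŋok/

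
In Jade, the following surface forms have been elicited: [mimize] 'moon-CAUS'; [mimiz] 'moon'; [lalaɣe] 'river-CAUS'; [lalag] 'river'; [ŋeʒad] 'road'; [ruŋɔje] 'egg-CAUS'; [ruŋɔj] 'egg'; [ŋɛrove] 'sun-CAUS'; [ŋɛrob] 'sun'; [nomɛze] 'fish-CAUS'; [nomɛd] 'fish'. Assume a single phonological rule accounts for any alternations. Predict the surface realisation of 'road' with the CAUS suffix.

The root 'fish' surfaces as [nomɛze] and [nomɛd], with a stem-final [z] ~ [d] alternation.
Compare 'moon', with invariant [z] in [mimize] and [mimiz]: an analysis with underlying /z/ and a rule producing [d] in isolation would wrongly predict alternation here too.
The alternation reflects intervocalic spirantization: voiced stops become fricatives between vowels. /d/ is underlying.
The one attested form of 'road', [ŋeʒad], shows underlying /ŋeʒad/. Applying the same rule between vowels gives [ŋeʒaze].

[ŋeʒaze]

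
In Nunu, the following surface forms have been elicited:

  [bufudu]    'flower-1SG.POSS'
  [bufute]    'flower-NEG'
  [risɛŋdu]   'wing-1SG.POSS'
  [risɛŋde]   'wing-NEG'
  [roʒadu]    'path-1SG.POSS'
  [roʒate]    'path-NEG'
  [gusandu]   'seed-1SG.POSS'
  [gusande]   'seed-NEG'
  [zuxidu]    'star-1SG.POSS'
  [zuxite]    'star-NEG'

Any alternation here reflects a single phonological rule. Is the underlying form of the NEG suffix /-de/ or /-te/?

/-te/

The NEG morpheme has two allomorphs, [-de] and [-te].
By contrast the 1SG.POSS suffix keeps its initial [d] throughout — that segment must be underlying.
The NEG suffix is therefore /-te/ underlyingly, with post-nasal voicing: voiceless stops become voiced after a nasal.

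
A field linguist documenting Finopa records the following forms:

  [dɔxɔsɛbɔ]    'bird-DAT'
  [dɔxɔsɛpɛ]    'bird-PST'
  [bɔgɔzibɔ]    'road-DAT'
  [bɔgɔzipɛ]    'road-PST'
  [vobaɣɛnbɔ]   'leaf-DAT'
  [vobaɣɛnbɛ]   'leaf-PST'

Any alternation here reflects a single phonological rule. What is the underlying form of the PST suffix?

The PST suffix surfaces as [-bɛ] and [-pɛ], depending on the final segment of the stem.
The DAT suffix, which begins with [b], is invariant after every stem; so [b] is not altered by any rule here.
The PST suffix is therefore /-pɛ/ underlyingly, with post-nasal voicing: voiceless stops become voiced after a nasal.

/-pɛ/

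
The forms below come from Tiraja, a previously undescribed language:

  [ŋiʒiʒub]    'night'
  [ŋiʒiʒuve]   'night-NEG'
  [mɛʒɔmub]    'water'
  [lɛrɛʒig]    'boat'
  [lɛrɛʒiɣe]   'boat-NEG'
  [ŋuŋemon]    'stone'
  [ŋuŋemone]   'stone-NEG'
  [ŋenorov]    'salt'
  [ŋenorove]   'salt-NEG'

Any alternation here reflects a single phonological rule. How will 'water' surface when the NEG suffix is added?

[mɛʒɔmuve]

In [ŋiʒiʒub] and [ŋiʒiʒuve] the final segment of 'night' alternates: [b] ~ [v].
If /v/ were underlying and a rule turned it into [b] in isolation, 'salt' would also alternate; but it has [v] in both [ŋenorov] and [ŋenorove].
So /b/ is underlying, and a rule of intervocalic spirantization — voiced stops become fricatives between vowels — gives [v].
From [mɛʒɔmub] the stem 'water' is /mɛʒɔmub/; between vowels this yields [mɛʒɔmuve].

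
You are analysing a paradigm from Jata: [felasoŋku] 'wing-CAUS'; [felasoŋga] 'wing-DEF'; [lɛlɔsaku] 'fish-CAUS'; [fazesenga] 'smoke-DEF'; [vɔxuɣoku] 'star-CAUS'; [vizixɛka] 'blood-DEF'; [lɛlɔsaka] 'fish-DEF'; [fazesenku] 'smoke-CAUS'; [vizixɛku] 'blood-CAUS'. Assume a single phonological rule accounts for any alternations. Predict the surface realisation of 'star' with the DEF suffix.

[vɔxuɣoka]

The DEF morpheme has two allomorphs, [-ga] and [-ka].
By contrast the CAUS suffix keeps its initial [k] throughout — that segment must be underlying.
So the underlying form is /-ga/, and voiced stops become voiceless after a vowel.
After 'star', which ends in a vowel, the suffix surfaces as [-ka], giving [vɔxuɣoka].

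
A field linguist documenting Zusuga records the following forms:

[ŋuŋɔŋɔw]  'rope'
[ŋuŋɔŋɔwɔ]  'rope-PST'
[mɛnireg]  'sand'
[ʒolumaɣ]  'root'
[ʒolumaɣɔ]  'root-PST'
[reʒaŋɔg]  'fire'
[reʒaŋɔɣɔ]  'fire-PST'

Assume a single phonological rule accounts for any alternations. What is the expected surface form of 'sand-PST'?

[mɛnireɣɔ]

'fire' shows [g] ~ [ɣ] at the end of the stem ([reʒaŋɔg] vs [reʒaŋɔɣɔ]).
Compare 'root', with invariant [ɣ] in [ʒolumaɣ] and [ʒolumaɣɔ]: an analysis with underlying /ɣ/ and a rule producing [g] in isolation would wrongly predict alternation here too.
The underlying segment must be /g/; voiced stops become fricatives between vowels, yielding [ɣ] there.
The one attested form of 'sand', [mɛnireg], shows underlying /mɛnireg/. Applying the same rule between vowels gives [mɛnireɣɔ].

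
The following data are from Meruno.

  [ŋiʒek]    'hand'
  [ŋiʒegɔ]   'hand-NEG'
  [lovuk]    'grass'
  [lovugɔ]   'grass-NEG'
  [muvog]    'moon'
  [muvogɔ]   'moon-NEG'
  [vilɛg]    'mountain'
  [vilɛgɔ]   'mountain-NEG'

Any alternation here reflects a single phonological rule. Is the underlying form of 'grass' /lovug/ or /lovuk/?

/lovuk/

The stem for 'grass' ends in [k] in [lovuk] but [g] in [lovugɔ].
If /g/ were underlying and a rule turned it into [k] in isolation, 'moon' would also alternate; but it has [g] in both [muvog] and [muvogɔ].
Therefore /k/ is basic and [g] is derived by intervocalic voicing (voiceless stops become voiced between vowels).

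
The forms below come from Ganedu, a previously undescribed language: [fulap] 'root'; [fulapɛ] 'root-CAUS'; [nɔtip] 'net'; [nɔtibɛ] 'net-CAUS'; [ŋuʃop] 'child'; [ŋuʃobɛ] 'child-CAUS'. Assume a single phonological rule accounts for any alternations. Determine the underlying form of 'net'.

/nɔtib/

The root 'net' surfaces as [nɔtip] and [nɔtibɛ], with a stem-final [p] ~ [b] alternation.
If /p/ were underlying and a rule turned it into [b] before the CAUS suffix, 'root' would also alternate; but it has [p] in both [fulap] and [fulapɛ].
Therefore /b/ is basic and [p] is derived by word-final obstruent devoicing (voiced obstruents become voiceless word-finally).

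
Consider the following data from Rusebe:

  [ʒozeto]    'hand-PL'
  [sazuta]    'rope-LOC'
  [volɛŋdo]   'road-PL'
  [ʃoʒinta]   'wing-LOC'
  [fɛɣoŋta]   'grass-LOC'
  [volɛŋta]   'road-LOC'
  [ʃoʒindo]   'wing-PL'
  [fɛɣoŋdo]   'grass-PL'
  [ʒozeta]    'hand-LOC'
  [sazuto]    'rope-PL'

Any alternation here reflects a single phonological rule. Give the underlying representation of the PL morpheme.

/-do/

The PL morpheme has two allomorphs, [-do] and [-to].
The LOC suffix, which begins with [t], is invariant after every stem; so [t] is not altered by any rule here.
So the underlying form is /-do/, and voiced stops become voiceless after a vowel.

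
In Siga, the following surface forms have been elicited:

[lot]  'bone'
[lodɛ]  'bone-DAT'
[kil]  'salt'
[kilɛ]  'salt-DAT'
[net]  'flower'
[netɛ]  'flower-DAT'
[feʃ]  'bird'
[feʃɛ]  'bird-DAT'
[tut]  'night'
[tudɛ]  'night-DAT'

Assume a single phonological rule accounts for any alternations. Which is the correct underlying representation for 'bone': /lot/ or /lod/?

In [lot] and [lodɛ] the final segment of 'bone' alternates: [t] ~ [d].
If /t/ were underlying and a rule turned it into [d] before the DAT suffix, 'flower' would also alternate; but it has [t] in both [net] and [netɛ].
The underlying segment must be /d/; voiced obstruents become voiceless word-finally, yielding [t] there.

/lod/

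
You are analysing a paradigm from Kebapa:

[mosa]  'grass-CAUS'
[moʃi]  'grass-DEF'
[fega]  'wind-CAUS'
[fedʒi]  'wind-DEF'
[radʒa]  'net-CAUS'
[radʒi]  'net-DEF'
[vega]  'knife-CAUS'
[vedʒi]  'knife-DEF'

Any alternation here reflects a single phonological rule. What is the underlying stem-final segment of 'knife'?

/g/

In [vega] and [vedʒi] the final segment of 'knife' alternates: [g] ~ [dʒ].
But 'net' keeps [dʒ] in both environments ([radʒa], [radʒi]), so there is no rule changing /dʒ/ to [g] before the CAUS suffix.
The underlying segment must be /g/; /g/ and /s/ become palato-alveolar [dʒ] and [ʃ] before a front vowel, yielding [dʒ] there.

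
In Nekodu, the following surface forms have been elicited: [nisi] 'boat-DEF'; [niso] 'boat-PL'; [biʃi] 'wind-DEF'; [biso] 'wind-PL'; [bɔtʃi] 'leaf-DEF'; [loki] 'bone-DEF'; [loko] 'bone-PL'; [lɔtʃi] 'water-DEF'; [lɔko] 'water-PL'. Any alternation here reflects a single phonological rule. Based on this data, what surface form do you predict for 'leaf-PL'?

'water' shows [tʃ] ~ [k] at the end of the stem ([lɔtʃi] vs [lɔko]).
But 'bone' keeps [k] in both environments ([loki], [loko]), so there is no rule changing /k/ to [tʃ] before the DEF suffix.
Therefore /tʃ/ is basic and [k] is derived by depalatalization (palato-alveolar /tʃ/ and /ʃ/ become [k] and [s] when no front vowel follows).
From [bɔtʃi] the stem 'leaf' is /bɔtʃ/; when no front vowel follows this yields [bɔko].

[bɔko]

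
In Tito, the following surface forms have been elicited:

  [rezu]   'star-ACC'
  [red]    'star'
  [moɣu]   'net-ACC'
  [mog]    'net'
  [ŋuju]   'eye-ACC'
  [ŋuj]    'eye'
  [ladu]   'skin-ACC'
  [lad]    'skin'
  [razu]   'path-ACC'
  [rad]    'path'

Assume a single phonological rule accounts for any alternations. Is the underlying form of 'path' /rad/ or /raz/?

/raz/

The root 'path' surfaces as [razu] and [rad], with a stem-final [z] ~ [d] alternation.
Compare 'skin', with invariant [d] in [ladu] and [lad]: an analysis with underlying /d/ and a rule producing [z] before the ACC suffix would wrongly predict alternation here too.
So /z/ is underlying, and a rule of word-final hardening — voiced fricatives become stops word-finally — gives [d].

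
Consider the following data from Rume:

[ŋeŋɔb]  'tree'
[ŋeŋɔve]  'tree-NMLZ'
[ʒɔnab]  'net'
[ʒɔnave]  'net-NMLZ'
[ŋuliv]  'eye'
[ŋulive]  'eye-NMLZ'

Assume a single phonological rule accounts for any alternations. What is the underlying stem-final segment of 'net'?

/b/

In [ʒɔnab] and [ʒɔnave] the final segment of 'net' alternates: [b] ~ [v].
But 'eye' keeps [v] in both environments ([ŋuliv], [ŋulive]), so there is no rule changing /v/ to [b] in isolation.
The underlying segment must be /b/; voiced stops become fricatives between vowels, yielding [v] there.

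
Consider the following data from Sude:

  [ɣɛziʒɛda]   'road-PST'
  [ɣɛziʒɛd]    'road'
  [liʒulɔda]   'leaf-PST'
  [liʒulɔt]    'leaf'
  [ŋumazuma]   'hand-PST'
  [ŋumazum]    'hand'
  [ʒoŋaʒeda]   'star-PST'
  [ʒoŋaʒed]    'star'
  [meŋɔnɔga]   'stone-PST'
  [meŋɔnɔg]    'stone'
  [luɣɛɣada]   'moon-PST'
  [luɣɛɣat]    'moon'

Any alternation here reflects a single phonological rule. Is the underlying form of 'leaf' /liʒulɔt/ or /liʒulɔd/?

/liʒulɔt/

The root 'leaf' surfaces as [liʒulɔda] and [liʒulɔt], with a stem-final [d] ~ [t] alternation.
The stem 'star' ([ʒoŋaʒeda], [ʒoŋaʒed]) shows [d] unchanged in both environments, so [d] cannot be basic with [t] derived in isolation.
So /t/ is underlying, and a rule of intervocalic voicing — voiceless stops become voiced between vowels — gives [d].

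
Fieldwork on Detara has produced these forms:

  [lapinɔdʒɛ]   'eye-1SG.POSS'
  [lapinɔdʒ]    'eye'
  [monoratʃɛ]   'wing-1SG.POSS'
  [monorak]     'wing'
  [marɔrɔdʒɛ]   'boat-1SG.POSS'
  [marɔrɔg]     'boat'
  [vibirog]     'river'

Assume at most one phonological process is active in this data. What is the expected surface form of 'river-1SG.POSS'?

[vibirodʒɛ]

In [marɔrɔdʒɛ] and [marɔrɔg] the final segment of 'boat' alternates: [dʒ] ~ [g].
But 'eye' keeps [dʒ] in both environments ([lapinɔdʒɛ], [lapinɔdʒ]), so there is no rule changing /dʒ/ to [g] in isolation.
Therefore /g/ is basic and [dʒ] is derived by palatalization before a front vowel (/k/ and /g/ become palato-alveolar [tʃ] and [dʒ] before a front vowel).
From [vibirog] the stem 'river' is /vibirog/; before a front vowel this yields [vibirodʒɛ].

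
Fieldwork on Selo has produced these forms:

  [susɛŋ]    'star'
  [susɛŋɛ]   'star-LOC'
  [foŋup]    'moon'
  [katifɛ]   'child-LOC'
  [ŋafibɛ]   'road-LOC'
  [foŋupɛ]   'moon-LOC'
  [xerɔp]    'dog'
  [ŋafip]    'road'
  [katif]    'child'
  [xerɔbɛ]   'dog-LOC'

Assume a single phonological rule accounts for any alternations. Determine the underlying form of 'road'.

The stem for 'road' ends in [b] in [ŋafibɛ] but [p] in [ŋafip].
If /p/ were underlying and a rule turned it into [b] before the LOC suffix, 'moon' would also alternate; but it has [p] in both [foŋupɛ] and [foŋup].
The underlying segment must be /b/; voiced obstruents become voiceless word-finally, yielding [p] there.
The underlying form of 'road' is therefore /ŋafib/.

/ŋafib/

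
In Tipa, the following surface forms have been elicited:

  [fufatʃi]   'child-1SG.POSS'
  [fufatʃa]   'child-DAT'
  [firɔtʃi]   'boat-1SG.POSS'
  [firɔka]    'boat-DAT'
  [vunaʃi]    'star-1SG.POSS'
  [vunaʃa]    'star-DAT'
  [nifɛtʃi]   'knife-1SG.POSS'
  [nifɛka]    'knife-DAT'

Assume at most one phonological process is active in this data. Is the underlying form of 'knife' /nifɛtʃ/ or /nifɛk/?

The root 'knife' surfaces as [nifɛtʃi] and [nifɛka], with a stem-final [tʃ] ~ [k] alternation.
The stem 'child' ([fufatʃi], [fufatʃa]) shows [tʃ] unchanged in both environments, so [tʃ] cannot be basic with [k] derived before the DAT suffix.
So /k/ is underlying, and a rule of palatalization before a front vowel — /k/ becomes palato-alveolar [tʃ] before a front vowel — gives [tʃ].

/nifɛk/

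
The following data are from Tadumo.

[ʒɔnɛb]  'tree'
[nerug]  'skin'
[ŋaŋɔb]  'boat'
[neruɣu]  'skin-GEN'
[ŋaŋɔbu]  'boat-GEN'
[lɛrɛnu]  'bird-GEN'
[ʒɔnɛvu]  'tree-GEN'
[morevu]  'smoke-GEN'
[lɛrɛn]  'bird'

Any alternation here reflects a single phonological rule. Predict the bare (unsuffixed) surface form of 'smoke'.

'tree' shows [v] ~ [b] at the end of the stem ([ʒɔnɛvu] vs [ʒɔnɛb]).
The stem 'boat' ([ŋaŋɔbu], [ŋaŋɔb]) shows [b] unchanged in both environments, so [b] cannot be basic with [v] derived before the GEN suffix.
The underlying segment must be /v/; voiced fricatives become stops word-finally, yielding [b] there.
From [morevu] the stem 'smoke' is /morev/; word-finally this yields [moreb].

[moreb]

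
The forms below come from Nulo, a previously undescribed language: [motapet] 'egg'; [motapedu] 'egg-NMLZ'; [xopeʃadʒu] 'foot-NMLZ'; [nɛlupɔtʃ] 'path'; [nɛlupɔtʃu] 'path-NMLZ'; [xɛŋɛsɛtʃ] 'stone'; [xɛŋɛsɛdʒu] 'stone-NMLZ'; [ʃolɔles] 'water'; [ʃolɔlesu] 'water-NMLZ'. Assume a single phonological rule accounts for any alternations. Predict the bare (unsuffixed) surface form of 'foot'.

[xopeʃatʃ]

The root 'stone' surfaces as [xɛŋɛsɛtʃ] and [xɛŋɛsɛdʒu], with a stem-final [tʃ] ~ [dʒ] alternation.
Compare 'path', with invariant [tʃ] in [nɛlupɔtʃ] and [nɛlupɔtʃu]: an analysis with underlying /tʃ/ and a rule producing [dʒ] before the NMLZ suffix would wrongly predict alternation here too.
The underlying segment must be /dʒ/; voiced obstruents become voiceless word-finally, yielding [tʃ] there.
From [xopeʃadʒu] the stem 'foot' is /xopeʃadʒ/; word-finally this yields [xopeʃatʃ].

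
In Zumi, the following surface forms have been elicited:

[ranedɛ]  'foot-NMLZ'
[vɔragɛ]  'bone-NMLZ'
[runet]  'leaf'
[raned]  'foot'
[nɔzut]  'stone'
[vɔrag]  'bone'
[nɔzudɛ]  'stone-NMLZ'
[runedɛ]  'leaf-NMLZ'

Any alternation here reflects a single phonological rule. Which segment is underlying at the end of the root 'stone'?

'stone' shows [t] ~ [d] at the end of the stem ([nɔzut] vs [nɔzudɛ]).
If /d/ were underlying and a rule turned it into [t] in isolation, 'foot' would also alternate; but it has [d] in both [raned] and [ranedɛ].
The alternation reflects intervocalic voicing: voiceless stops become voiced between vowels. /t/ is underlying.

/t/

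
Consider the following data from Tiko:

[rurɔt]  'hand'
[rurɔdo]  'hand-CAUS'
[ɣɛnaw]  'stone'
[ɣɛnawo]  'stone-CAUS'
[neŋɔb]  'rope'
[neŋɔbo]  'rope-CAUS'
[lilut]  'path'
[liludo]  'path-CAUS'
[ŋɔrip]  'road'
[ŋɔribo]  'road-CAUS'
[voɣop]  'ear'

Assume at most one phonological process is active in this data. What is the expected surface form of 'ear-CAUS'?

[voɣobo]

The stem for 'road' ends in [p] in [ŋɔrip] but [b] in [ŋɔribo].
But 'rope' keeps [b] in both environments ([neŋɔb], [neŋɔbo]), so there is no rule changing /b/ to [p] in isolation.
Therefore /p/ is basic and [b] is derived by intervocalic voicing (voiceless stops become voiced between vowels).
The one attested form of 'ear', [voɣop], shows underlying /voɣop/. Applying the same rule between vowels gives [voɣobo].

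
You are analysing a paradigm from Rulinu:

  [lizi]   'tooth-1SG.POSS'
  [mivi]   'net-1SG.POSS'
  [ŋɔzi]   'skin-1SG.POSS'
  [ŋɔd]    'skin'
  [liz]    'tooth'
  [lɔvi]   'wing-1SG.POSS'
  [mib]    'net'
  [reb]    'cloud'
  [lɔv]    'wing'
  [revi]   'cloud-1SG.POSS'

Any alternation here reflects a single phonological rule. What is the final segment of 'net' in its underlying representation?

/b/

The stem for 'net' ends in [v] in [mivi] but [b] in [mib].
But 'wing' keeps [v] in both environments ([lɔvi], [lɔv]), so there is no rule changing /v/ to [b] in isolation.
Therefore /b/ is basic and [v] is derived by intervocalic spirantization (voiced stops become fricatives between vowels).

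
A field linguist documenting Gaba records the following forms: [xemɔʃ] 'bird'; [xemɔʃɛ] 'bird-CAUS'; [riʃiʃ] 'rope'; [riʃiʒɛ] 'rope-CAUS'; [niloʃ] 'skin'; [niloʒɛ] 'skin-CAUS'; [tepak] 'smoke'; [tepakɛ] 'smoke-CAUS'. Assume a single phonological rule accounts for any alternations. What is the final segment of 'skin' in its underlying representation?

In [niloʃ] and [niloʒɛ] the final segment of 'skin' alternates: [ʃ] ~ [ʒ].
The stem 'bird' ([xemɔʃ], [xemɔʃɛ]) shows [ʃ] unchanged in both environments, so [ʃ] cannot be basic with [ʒ] derived before the CAUS suffix.
So /ʒ/ is underlying, and a rule of word-final obstruent devoicing — voiced obstruents become voiceless word-finally — gives [ʃ].

/ʒ/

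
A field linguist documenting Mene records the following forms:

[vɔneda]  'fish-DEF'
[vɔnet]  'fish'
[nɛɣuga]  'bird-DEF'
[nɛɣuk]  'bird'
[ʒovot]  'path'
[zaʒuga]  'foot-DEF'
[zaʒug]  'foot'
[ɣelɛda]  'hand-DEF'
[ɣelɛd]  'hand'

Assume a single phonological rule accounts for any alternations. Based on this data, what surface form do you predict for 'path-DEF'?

'fish' shows [d] ~ [t] at the end of the stem ([vɔneda] vs [vɔnet]).
Compare 'hand', with invariant [d] in [ɣelɛda] and [ɣelɛd]: an analysis with underlying /d/ and a rule producing [t] in isolation would wrongly predict alternation here too.
Therefore /t/ is basic and [d] is derived by intervocalic voicing (voiceless stops become voiced between vowels).
From [ʒovot] the stem 'path' is /ʒovot/; between vowels this yields [ʒovoda].

[ʒovoda]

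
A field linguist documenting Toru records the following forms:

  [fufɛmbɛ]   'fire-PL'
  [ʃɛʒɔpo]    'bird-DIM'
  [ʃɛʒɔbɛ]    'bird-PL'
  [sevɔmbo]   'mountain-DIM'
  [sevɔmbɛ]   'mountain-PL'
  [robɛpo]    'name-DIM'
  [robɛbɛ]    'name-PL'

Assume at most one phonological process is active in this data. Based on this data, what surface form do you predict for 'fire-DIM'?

The DIM suffix surfaces as [-bo] and [-po], depending on the final segment of the stem.
By contrast the PL suffix keeps its initial [b] throughout — that segment must be underlying.
So the underlying form is /-po/, and voiceless stops become voiced after a nasal.
After 'fire', which ends in a nasal, the suffix surfaces as [-bo], giving [fufɛmbo].

[fufɛmbo]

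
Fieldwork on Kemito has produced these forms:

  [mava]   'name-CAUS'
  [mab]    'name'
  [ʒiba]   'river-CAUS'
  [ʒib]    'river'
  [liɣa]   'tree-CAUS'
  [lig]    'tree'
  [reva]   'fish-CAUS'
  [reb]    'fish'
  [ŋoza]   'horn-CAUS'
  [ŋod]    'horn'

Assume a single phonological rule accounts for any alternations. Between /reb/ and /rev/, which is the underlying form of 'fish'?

/rev/

The root 'fish' surfaces as [reva] and [reb], with a stem-final [v] ~ [b] alternation.
Compare 'river', with invariant [b] in [ʒiba] and [ʒib]: an analysis with underlying /b/ and a rule producing [v] before the CAUS suffix would wrongly predict alternation here too.
The underlying segment must be /v/; voiced fricatives become stops word-finally, yielding [b] there.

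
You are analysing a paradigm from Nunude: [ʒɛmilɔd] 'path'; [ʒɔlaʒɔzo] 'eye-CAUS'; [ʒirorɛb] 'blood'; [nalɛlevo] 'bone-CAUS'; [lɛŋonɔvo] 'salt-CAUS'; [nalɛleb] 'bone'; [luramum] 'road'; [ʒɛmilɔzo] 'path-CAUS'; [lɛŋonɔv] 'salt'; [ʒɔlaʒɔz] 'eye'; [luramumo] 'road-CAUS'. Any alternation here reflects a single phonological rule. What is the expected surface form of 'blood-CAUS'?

'bone' shows [v] ~ [b] at the end of the stem ([nalɛlevo] vs [nalɛleb]).
If /v/ were underlying and a rule turned it into [b] in isolation, 'salt' would also alternate; but it has [v] in both [lɛŋonɔvo] and [lɛŋonɔv].
Therefore /b/ is basic and [v] is derived by intervocalic spirantization (voiced stops become fricatives between vowels).
From [ʒirorɛb] the stem 'blood' is /ʒirorɛb/; between vowels this yields [ʒirorɛvo].

[ʒirorɛvo]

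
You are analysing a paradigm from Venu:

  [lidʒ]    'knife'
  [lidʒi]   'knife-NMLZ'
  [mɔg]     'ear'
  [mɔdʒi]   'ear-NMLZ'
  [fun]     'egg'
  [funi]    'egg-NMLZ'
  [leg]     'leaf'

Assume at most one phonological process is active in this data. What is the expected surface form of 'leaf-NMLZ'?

[ledʒi]

In [mɔg] and [mɔdʒi] the final segment of 'ear' alternates: [g] ~ [dʒ].
If /dʒ/ were underlying and a rule turned it into [g] in isolation, 'knife' would also alternate; but it has [dʒ] in both [lidʒ] and [lidʒi].
Therefore /g/ is basic and [dʒ] is derived by palatalization before a front vowel (/g/ becomes palato-alveolar [dʒ] before a front vowel).
The one attested form of 'leaf', [leg], shows underlying /leg/. Applying the same rule before a front vowel gives [ledʒi].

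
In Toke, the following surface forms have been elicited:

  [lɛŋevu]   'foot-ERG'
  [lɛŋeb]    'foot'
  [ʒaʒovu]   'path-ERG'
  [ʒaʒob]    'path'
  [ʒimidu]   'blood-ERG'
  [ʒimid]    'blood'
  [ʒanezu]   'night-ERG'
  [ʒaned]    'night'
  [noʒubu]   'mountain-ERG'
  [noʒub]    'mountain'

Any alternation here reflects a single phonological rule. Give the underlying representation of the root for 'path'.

The root 'path' surfaces as [ʒaʒovu] and [ʒaʒob], with a stem-final [v] ~ [b] alternation.
Compare 'mountain', with invariant [b] in [noʒubu] and [noʒub]: an analysis with underlying /b/ and a rule producing [v] before the ERG suffix would wrongly predict alternation here too.
The underlying segment must be /v/; voiced fricatives become stops word-finally, yielding [b] there.

/ʒaʒov/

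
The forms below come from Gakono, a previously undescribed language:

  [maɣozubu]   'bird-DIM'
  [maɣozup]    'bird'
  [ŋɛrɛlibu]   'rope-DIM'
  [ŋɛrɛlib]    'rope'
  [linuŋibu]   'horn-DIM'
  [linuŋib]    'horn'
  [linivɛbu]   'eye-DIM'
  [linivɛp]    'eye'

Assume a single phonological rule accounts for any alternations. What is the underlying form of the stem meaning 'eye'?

In [linivɛbu] and [linivɛp] the final segment of 'eye' alternates: [b] ~ [p].
But 'rope' keeps [b] in both environments ([ŋɛrɛlibu], [ŋɛrɛlib]), so there is no rule changing /b/ to [p] in isolation.
Therefore /p/ is basic and [b] is derived by intervocalic voicing (voiceless stops become voiced between vowels).

/linivɛp/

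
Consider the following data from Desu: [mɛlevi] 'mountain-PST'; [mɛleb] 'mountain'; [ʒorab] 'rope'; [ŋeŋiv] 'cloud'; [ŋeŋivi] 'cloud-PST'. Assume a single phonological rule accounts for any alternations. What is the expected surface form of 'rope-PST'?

[ʒoravi]

The stem for 'mountain' ends in [v] in [mɛlevi] but [b] in [mɛleb].
But 'cloud' keeps [v] in both environments ([ŋeŋivi], [ŋeŋiv]), so there is no rule changing /v/ to [b] in isolation.
Therefore /b/ is basic and [v] is derived by intervocalic spirantization (voiced stops become fricatives between vowels).
The one attested form of 'rope', [ʒorab], shows underlying /ʒorab/. Applying the same rule between vowels gives [ʒoravi].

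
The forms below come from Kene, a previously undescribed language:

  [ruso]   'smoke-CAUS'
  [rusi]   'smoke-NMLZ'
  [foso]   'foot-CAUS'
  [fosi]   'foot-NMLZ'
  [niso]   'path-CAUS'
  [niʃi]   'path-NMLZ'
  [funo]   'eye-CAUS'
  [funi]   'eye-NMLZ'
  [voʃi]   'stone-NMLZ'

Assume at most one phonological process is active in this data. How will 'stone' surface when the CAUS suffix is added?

The stem for 'path' ends in [s] in [niso] but [ʃ] in [niʃi].
If /s/ were underlying and a rule turned it into [ʃ] before the NMLZ suffix, 'smoke' would also alternate; but it has [s] in both [ruso] and [rusi].
The underlying segment must be /ʃ/; palato-alveolar /ʃ/ becomes [s] when no front vowel follows, yielding [s] there.
From [voʃi] the stem 'stone' is /voʃ/; when no front vowel follows this yields [voso].

[voso]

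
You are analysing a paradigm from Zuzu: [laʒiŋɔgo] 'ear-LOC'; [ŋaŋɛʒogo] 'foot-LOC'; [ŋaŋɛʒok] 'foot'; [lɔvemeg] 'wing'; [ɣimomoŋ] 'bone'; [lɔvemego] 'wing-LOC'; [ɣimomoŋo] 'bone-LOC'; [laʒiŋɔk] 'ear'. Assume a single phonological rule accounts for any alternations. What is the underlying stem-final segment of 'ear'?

The root 'ear' surfaces as [laʒiŋɔk] and [laʒiŋɔgo], with a stem-final [k] ~ [g] alternation.
Compare 'wing', with invariant [g] in [lɔvemeg] and [lɔvemego]: an analysis with underlying /g/ and a rule producing [k] in isolation would wrongly predict alternation here too.
The underlying segment must be /k/; voiceless stops become voiced between vowels, yielding [g] there.

/k/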